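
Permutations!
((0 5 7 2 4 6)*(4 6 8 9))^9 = ((0 5 7 2 6)(4 8 9))^9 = (9)(0 6 2 7 5)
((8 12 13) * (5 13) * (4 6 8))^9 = ((4 6 8 12 5 13))^9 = (4 12)(5 6)(8 13)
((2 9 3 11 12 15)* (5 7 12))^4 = ((2 9 3 11 5 7 12 15))^4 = (2 5)(3 12)(7 9)(11 15)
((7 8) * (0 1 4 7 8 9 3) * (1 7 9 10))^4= (0 4 7 9 10 3 1)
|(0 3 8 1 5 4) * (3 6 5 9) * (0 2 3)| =9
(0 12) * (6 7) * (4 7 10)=(0 12)(4 7 6 10)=[12, 1, 2, 3, 7, 5, 10, 6, 8, 9, 4, 11, 0]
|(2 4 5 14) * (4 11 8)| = |(2 11 8 4 5 14)| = 6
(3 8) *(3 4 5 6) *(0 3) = [3, 1, 2, 8, 5, 6, 0, 7, 4] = (0 3 8 4 5 6)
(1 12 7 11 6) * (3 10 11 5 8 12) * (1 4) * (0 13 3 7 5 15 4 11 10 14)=(0 13 3 14)(1 7 15 4)(5 8 12)(6 11)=[13, 7, 2, 14, 1, 8, 11, 15, 12, 9, 10, 6, 5, 3, 0, 4]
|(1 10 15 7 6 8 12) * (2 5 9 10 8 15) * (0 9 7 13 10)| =42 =|(0 9)(1 8 12)(2 5 7 6 15 13 10)|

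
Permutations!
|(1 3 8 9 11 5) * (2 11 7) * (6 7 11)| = |(1 3 8 9 11 5)(2 6 7)| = 6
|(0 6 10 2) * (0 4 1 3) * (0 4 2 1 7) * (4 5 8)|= |(0 6 10 1 3 5 8 4 7)|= 9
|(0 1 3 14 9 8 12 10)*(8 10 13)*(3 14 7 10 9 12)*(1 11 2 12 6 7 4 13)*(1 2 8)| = |(0 11 8 3 4 13 1 14 6 7 10)(2 12)| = 22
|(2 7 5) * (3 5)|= 4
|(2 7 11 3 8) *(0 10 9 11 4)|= 9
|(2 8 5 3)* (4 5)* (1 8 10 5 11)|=4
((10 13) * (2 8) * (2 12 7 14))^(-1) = (2 14 7 12 8)(10 13)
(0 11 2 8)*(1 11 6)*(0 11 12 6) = (1 12 6)(2 8 11) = [0, 12, 8, 3, 4, 5, 1, 7, 11, 9, 10, 2, 6]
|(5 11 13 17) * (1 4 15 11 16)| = 8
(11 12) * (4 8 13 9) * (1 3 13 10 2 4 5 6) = (1 3 13 9 5 6)(2 4 8 10)(11 12) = [0, 3, 4, 13, 8, 6, 1, 7, 10, 5, 2, 12, 11, 9]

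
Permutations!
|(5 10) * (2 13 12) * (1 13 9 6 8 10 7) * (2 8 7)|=10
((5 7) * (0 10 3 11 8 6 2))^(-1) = (0 2 6 8 11 3 10)(5 7)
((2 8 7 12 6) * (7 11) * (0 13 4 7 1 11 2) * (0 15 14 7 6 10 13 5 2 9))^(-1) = ((0 5 2 8 9)(1 11)(4 6 15 14 7 12 10 13))^(-1) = (0 9 8 2 5)(1 11)(4 13 10 12 7 14 15 6)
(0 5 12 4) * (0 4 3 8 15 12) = (0 5)(3 8 15 12) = [5, 1, 2, 8, 4, 0, 6, 7, 15, 9, 10, 11, 3, 13, 14, 12]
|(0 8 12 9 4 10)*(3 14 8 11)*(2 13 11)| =|(0 2 13 11 3 14 8 12 9 4 10)| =11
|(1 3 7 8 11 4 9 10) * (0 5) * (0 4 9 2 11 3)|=24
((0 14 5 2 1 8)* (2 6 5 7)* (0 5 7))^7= (0 14)(1 8 5 6 7 2)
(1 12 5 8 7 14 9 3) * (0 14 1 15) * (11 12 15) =(0 14 9 3 11 12 5 8 7 1 15) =[14, 15, 2, 11, 4, 8, 6, 1, 7, 3, 10, 12, 5, 13, 9, 0]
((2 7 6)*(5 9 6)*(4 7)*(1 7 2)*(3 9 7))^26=(1 9)(3 6)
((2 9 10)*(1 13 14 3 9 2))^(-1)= ((1 13 14 3 9 10))^(-1)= (1 10 9 3 14 13)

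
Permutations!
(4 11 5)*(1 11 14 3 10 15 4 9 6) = (1 11 5 9 6)(3 10 15 4 14) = [0, 11, 2, 10, 14, 9, 1, 7, 8, 6, 15, 5, 12, 13, 3, 4]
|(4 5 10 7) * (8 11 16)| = 12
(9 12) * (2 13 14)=(2 13 14)(9 12)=[0, 1, 13, 3, 4, 5, 6, 7, 8, 12, 10, 11, 9, 14, 2]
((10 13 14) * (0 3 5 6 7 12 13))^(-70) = ((0 3 5 6 7 12 13 14 10))^(-70) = (0 5 7 13 10 3 6 12 14)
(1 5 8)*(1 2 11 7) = [0, 5, 11, 3, 4, 8, 6, 1, 2, 9, 10, 7] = (1 5 8 2 11 7)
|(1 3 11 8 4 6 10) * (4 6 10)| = 7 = |(1 3 11 8 6 4 10)|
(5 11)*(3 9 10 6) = (3 9 10 6)(5 11) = [0, 1, 2, 9, 4, 11, 3, 7, 8, 10, 6, 5]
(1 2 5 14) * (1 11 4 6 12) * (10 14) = (1 2 5 10 14 11 4 6 12) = [0, 2, 5, 3, 6, 10, 12, 7, 8, 9, 14, 4, 1, 13, 11]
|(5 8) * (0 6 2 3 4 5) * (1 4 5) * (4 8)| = |(0 6 2 3 5 4 1 8)| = 8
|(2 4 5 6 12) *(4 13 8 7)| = 8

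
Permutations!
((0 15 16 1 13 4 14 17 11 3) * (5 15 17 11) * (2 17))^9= (0 14 1 5)(2 11 13 15)(3 4 16 17)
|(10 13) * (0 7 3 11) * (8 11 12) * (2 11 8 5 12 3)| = 4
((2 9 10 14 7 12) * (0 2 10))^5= ((0 2 9)(7 12 10 14))^5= (0 9 2)(7 12 10 14)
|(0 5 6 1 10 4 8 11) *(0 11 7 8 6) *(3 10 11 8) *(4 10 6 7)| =14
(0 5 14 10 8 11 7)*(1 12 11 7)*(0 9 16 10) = (0 5 14)(1 12 11)(7 9 16 10 8) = [5, 12, 2, 3, 4, 14, 6, 9, 7, 16, 8, 1, 11, 13, 0, 15, 10]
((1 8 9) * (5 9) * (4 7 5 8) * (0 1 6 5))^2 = ((0 1 4 7)(5 9 6))^2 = (0 4)(1 7)(5 6 9)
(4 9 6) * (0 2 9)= (0 2 9 6 4)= [2, 1, 9, 3, 0, 5, 4, 7, 8, 6]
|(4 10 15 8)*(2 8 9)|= 6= |(2 8 4 10 15 9)|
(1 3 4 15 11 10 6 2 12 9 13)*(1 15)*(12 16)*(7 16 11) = [0, 3, 11, 4, 1, 5, 2, 16, 8, 13, 6, 10, 9, 15, 14, 7, 12] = (1 3 4)(2 11 10 6)(7 16 12 9 13 15)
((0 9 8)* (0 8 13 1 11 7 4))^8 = (0 9 13 1 11 7 4)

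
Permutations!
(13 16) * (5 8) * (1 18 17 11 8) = [0, 18, 2, 3, 4, 1, 6, 7, 5, 9, 10, 8, 12, 16, 14, 15, 13, 11, 17] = (1 18 17 11 8 5)(13 16)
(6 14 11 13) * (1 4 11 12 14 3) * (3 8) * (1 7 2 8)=(1 4 11 13 6)(2 8 3 7)(12 14)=[0, 4, 8, 7, 11, 5, 1, 2, 3, 9, 10, 13, 14, 6, 12]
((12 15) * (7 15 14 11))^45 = (15)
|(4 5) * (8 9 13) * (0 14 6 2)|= |(0 14 6 2)(4 5)(8 9 13)|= 12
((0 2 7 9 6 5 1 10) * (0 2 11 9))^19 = (0 11 9 6 5 1 10 2 7)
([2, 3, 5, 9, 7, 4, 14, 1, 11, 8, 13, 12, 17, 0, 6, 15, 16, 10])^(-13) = (0 2 5 4 7 1 3 9 8 11 12 17 10 13)(6 14)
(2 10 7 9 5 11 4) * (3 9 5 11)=(2 10 7 5 3 9 11 4)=[0, 1, 10, 9, 2, 3, 6, 5, 8, 11, 7, 4]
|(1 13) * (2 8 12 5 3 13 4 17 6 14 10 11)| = |(1 4 17 6 14 10 11 2 8 12 5 3 13)| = 13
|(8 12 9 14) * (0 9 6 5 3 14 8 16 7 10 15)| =|(0 9 8 12 6 5 3 14 16 7 10 15)| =12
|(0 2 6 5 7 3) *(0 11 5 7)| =|(0 2 6 7 3 11 5)| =7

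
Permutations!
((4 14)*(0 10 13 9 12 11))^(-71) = ((0 10 13 9 12 11)(4 14))^(-71) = (0 10 13 9 12 11)(4 14)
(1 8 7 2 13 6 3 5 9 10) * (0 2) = (0 2 13 6 3 5 9 10 1 8 7) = [2, 8, 13, 5, 4, 9, 3, 0, 7, 10, 1, 11, 12, 6]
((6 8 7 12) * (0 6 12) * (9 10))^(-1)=(12)(0 7 8 6)(9 10)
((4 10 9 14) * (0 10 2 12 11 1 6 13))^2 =(0 9 4 12 1 13 10 14 2 11 6)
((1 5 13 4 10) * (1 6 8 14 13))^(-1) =(1 5)(4 13 14 8 6 10)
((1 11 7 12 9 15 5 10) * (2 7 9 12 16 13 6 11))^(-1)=(1 10 5 15 9 11 6 13 16 7 2)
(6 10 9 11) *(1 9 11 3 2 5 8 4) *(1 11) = (1 9 3 2 5 8 4 11 6 10) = [0, 9, 5, 2, 11, 8, 10, 7, 4, 3, 1, 6]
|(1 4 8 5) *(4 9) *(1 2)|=6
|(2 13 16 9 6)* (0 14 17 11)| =|(0 14 17 11)(2 13 16 9 6)| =20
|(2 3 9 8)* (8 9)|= |(9)(2 3 8)|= 3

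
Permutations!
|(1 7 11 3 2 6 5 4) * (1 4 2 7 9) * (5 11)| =|(1 9)(2 6 11 3 7 5)| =6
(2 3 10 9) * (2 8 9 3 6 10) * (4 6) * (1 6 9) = (1 6 10 3 2 4 9 8) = [0, 6, 4, 2, 9, 5, 10, 7, 1, 8, 3]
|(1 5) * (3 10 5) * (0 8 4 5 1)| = 12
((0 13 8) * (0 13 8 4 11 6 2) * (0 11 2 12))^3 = ((0 8 13 4 2 11 6 12))^3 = (0 4 6 8 2 12 13 11)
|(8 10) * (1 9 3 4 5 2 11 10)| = |(1 9 3 4 5 2 11 10 8)| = 9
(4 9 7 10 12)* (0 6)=(0 6)(4 9 7 10 12)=[6, 1, 2, 3, 9, 5, 0, 10, 8, 7, 12, 11, 4]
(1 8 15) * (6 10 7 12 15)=(1 8 6 10 7 12 15)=[0, 8, 2, 3, 4, 5, 10, 12, 6, 9, 7, 11, 15, 13, 14, 1]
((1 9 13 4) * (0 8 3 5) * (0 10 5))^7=(0 8 3)(1 4 13 9)(5 10)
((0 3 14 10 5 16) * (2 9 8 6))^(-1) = ((0 3 14 10 5 16)(2 9 8 6))^(-1) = (0 16 5 10 14 3)(2 6 8 9)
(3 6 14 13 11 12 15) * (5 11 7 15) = (3 6 14 13 7 15)(5 11 12) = [0, 1, 2, 6, 4, 11, 14, 15, 8, 9, 10, 12, 5, 7, 13, 3]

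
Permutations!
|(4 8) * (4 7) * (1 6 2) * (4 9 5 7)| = 6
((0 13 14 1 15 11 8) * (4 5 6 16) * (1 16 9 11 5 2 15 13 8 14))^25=(0 8)(1 13)(2 16 11 6 15 4 14 9 5)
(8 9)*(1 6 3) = [0, 6, 2, 1, 4, 5, 3, 7, 9, 8] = (1 6 3)(8 9)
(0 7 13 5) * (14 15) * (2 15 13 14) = [7, 1, 15, 3, 4, 0, 6, 14, 8, 9, 10, 11, 12, 5, 13, 2] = (0 7 14 13 5)(2 15)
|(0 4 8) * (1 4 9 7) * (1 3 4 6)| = 6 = |(0 9 7 3 4 8)(1 6)|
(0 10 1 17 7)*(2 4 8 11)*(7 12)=(0 10 1 17 12 7)(2 4 8 11)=[10, 17, 4, 3, 8, 5, 6, 0, 11, 9, 1, 2, 7, 13, 14, 15, 16, 12]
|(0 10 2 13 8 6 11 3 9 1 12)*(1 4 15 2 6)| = 13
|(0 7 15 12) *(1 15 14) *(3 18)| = 6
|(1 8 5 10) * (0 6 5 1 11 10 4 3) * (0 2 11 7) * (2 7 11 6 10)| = 18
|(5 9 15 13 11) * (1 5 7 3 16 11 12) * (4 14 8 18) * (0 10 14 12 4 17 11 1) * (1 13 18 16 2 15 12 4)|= 70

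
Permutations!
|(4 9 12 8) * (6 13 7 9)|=|(4 6 13 7 9 12 8)|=7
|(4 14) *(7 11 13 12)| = |(4 14)(7 11 13 12)| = 4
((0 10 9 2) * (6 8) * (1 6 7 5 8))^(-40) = (10)(5 7 8)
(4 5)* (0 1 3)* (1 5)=(0 5 4 1 3)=[5, 3, 2, 0, 1, 4]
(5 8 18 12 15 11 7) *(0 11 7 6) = (0 11 6)(5 8 18 12 15 7) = [11, 1, 2, 3, 4, 8, 0, 5, 18, 9, 10, 6, 15, 13, 14, 7, 16, 17, 12]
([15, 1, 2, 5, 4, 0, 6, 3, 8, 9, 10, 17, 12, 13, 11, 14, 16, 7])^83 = [11, 1, 2, 15, 4, 14, 6, 0, 8, 9, 10, 3, 12, 13, 7, 17, 16, 5]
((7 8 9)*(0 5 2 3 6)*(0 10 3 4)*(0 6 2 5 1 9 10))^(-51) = ((0 1 9 7 8 10 3 2 4 6))^(-51) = (0 6 4 2 3 10 8 7 9 1)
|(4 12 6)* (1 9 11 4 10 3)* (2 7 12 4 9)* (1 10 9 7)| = |(1 2)(3 10)(6 9 11 7 12)| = 10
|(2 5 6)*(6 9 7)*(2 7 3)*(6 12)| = |(2 5 9 3)(6 7 12)| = 12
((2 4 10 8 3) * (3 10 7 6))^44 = (10)(2 3 6 7 4)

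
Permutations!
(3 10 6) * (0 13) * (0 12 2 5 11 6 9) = [13, 1, 5, 10, 4, 11, 3, 7, 8, 0, 9, 6, 2, 12] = (0 13 12 2 5 11 6 3 10 9)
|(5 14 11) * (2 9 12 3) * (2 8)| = 15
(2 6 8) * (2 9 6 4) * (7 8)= (2 4)(6 7 8 9)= [0, 1, 4, 3, 2, 5, 7, 8, 9, 6]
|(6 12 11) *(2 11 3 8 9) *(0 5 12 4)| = 10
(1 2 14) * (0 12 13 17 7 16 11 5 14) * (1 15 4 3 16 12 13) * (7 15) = (0 13 17 15 4 3 16 11 5 14 7 12 1 2) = [13, 2, 0, 16, 3, 14, 6, 12, 8, 9, 10, 5, 1, 17, 7, 4, 11, 15]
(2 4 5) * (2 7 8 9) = (2 4 5 7 8 9) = [0, 1, 4, 3, 5, 7, 6, 8, 9, 2]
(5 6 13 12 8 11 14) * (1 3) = (1 3)(5 6 13 12 8 11 14) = [0, 3, 2, 1, 4, 6, 13, 7, 11, 9, 10, 14, 8, 12, 5]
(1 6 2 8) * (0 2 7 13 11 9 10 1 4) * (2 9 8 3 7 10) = [9, 6, 3, 7, 0, 5, 10, 13, 4, 2, 1, 8, 12, 11] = (0 9 2 3 7 13 11 8 4)(1 6 10)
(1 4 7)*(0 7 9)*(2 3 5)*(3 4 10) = [7, 10, 4, 5, 9, 2, 6, 1, 8, 0, 3] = (0 7 1 10 3 5 2 4 9)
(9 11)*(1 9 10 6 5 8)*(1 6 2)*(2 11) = [0, 9, 1, 3, 4, 8, 5, 7, 6, 2, 11, 10] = (1 9 2)(5 8 6)(10 11)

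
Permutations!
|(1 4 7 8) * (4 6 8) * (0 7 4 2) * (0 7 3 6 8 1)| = |(0 3 6 1 8)(2 7)| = 10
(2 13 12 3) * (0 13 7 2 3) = [13, 1, 7, 3, 4, 5, 6, 2, 8, 9, 10, 11, 0, 12] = (0 13 12)(2 7)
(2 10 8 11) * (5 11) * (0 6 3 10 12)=(0 6 3 10 8 5 11 2 12)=[6, 1, 12, 10, 4, 11, 3, 7, 5, 9, 8, 2, 0]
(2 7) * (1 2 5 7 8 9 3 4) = (1 2 8 9 3 4)(5 7) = [0, 2, 8, 4, 1, 7, 6, 5, 9, 3]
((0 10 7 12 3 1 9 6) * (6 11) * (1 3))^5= (0 9 7 6 1 10 11 12)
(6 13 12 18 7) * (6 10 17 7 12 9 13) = (7 10 17)(9 13)(12 18) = [0, 1, 2, 3, 4, 5, 6, 10, 8, 13, 17, 11, 18, 9, 14, 15, 16, 7, 12]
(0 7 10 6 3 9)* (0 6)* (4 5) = (0 7 10)(3 9 6)(4 5) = [7, 1, 2, 9, 5, 4, 3, 10, 8, 6, 0]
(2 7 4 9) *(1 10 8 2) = [0, 10, 7, 3, 9, 5, 6, 4, 2, 1, 8] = (1 10 8 2 7 4 9)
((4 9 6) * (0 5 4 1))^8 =(0 4 6)(1 5 9)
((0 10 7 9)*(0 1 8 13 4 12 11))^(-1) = ((0 10 7 9 1 8 13 4 12 11))^(-1) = (0 11 12 4 13 8 1 9 7 10)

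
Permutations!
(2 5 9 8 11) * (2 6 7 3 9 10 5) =(3 9 8 11 6 7)(5 10) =[0, 1, 2, 9, 4, 10, 7, 3, 11, 8, 5, 6]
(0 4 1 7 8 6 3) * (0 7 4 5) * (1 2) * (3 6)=(0 5)(1 4 2)(3 7 8)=[5, 4, 1, 7, 2, 0, 6, 8, 3]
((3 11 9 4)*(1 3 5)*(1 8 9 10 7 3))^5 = (3 11 10 7)(4 5 8 9)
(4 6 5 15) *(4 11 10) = (4 6 5 15 11 10) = [0, 1, 2, 3, 6, 15, 5, 7, 8, 9, 4, 10, 12, 13, 14, 11]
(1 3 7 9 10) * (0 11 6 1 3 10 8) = (0 11 6 1 10 3 7 9 8) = [11, 10, 2, 7, 4, 5, 1, 9, 0, 8, 3, 6]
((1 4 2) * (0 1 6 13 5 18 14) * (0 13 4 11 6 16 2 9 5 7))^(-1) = (0 7 13 14 18 5 9 4 6 11 1)(2 16)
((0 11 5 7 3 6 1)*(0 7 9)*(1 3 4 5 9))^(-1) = (0 9 11)(1 5 4 7)(3 6)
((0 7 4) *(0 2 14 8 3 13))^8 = ((0 7 4 2 14 8 3 13))^8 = (14)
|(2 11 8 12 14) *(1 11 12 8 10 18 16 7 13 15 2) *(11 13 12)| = |(1 13 15 2 11 10 18 16 7 12 14)| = 11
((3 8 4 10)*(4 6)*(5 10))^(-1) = ((3 8 6 4 5 10))^(-1) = (3 10 5 4 6 8)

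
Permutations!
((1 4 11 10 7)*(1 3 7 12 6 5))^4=(1 12 4 6 11 5 10)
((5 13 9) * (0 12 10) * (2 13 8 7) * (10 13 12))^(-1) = ((0 10)(2 12 13 9 5 8 7))^(-1) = (0 10)(2 7 8 5 9 13 12)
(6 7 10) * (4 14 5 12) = (4 14 5 12)(6 7 10) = [0, 1, 2, 3, 14, 12, 7, 10, 8, 9, 6, 11, 4, 13, 5]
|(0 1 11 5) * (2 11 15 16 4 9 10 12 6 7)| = |(0 1 15 16 4 9 10 12 6 7 2 11 5)| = 13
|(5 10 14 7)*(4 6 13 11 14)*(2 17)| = |(2 17)(4 6 13 11 14 7 5 10)| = 8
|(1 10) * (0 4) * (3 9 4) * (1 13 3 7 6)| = |(0 7 6 1 10 13 3 9 4)| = 9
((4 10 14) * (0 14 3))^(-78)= (0 4 3 14 10)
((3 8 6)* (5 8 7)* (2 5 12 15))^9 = ((2 5 8 6 3 7 12 15))^9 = (2 5 8 6 3 7 12 15)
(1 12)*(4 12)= (1 4 12)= [0, 4, 2, 3, 12, 5, 6, 7, 8, 9, 10, 11, 1]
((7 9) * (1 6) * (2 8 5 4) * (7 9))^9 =(9)(1 6)(2 8 5 4)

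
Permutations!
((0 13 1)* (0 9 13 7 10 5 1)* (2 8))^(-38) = (0 1 7 9 10 13 5)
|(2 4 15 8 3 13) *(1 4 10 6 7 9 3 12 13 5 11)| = 14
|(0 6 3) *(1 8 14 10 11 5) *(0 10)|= 9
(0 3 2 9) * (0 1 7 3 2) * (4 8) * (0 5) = (0 2 9 1 7 3 5)(4 8) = [2, 7, 9, 5, 8, 0, 6, 3, 4, 1]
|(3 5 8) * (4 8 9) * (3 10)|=|(3 5 9 4 8 10)|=6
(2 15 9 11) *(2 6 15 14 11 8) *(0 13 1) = (0 13 1)(2 14 11 6 15 9 8) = [13, 0, 14, 3, 4, 5, 15, 7, 2, 8, 10, 6, 12, 1, 11, 9]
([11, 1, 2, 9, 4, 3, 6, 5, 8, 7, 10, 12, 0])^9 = (12)(3 9 7 5)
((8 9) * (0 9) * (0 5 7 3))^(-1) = (0 3 7 5 8 9)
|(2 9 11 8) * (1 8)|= |(1 8 2 9 11)|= 5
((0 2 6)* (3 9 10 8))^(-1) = ((0 2 6)(3 9 10 8))^(-1) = (0 6 2)(3 8 10 9)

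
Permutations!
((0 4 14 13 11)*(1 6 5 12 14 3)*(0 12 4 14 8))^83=(0 8 12 11 13 14)(1 4 6 3 5)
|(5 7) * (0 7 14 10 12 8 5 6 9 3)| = 5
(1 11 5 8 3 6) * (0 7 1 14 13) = (0 7 1 11 5 8 3 6 14 13) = [7, 11, 2, 6, 4, 8, 14, 1, 3, 9, 10, 5, 12, 0, 13]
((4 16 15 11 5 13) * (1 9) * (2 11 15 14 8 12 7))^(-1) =(1 9)(2 7 12 8 14 16 4 13 5 11)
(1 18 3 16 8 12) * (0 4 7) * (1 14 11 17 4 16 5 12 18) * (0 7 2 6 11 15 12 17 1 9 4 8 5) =[16, 9, 6, 0, 2, 17, 11, 7, 18, 4, 10, 1, 14, 13, 15, 12, 5, 8, 3] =(0 16 5 17 8 18 3)(1 9 4 2 6 11)(12 14 15)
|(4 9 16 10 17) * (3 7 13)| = 15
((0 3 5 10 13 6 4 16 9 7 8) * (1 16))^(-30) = (0 4)(1 3)(5 16)(6 8)(7 13)(9 10)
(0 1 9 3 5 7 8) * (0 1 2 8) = (0 2 8 1 9 3 5 7) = [2, 9, 8, 5, 4, 7, 6, 0, 1, 3]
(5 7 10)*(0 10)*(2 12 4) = [10, 1, 12, 3, 2, 7, 6, 0, 8, 9, 5, 11, 4] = (0 10 5 7)(2 12 4)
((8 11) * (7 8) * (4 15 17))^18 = (17)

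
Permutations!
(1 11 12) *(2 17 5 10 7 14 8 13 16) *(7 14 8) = (1 11 12)(2 17 5 10 14 7 8 13 16) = [0, 11, 17, 3, 4, 10, 6, 8, 13, 9, 14, 12, 1, 16, 7, 15, 2, 5]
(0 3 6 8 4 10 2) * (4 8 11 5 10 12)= (0 3 6 11 5 10 2)(4 12)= [3, 1, 0, 6, 12, 10, 11, 7, 8, 9, 2, 5, 4]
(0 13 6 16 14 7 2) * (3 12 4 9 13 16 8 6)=(0 16 14 7 2)(3 12 4 9 13)(6 8)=[16, 1, 0, 12, 9, 5, 8, 2, 6, 13, 10, 11, 4, 3, 7, 15, 14]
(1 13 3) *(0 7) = [7, 13, 2, 1, 4, 5, 6, 0, 8, 9, 10, 11, 12, 3] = (0 7)(1 13 3)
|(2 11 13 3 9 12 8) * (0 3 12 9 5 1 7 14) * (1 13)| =|(0 3 5 13 12 8 2 11 1 7 14)| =11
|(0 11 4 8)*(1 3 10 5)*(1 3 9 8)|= 6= |(0 11 4 1 9 8)(3 10 5)|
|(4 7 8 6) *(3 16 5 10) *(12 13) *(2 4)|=|(2 4 7 8 6)(3 16 5 10)(12 13)|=20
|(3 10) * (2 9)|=|(2 9)(3 10)|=2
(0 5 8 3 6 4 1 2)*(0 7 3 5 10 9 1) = [10, 2, 7, 6, 0, 8, 4, 3, 5, 1, 9] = (0 10 9 1 2 7 3 6 4)(5 8)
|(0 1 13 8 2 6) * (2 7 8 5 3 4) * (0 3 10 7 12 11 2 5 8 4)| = 36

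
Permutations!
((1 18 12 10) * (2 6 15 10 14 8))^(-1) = (1 10 15 6 2 8 14 12 18)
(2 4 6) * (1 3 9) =(1 3 9)(2 4 6) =[0, 3, 4, 9, 6, 5, 2, 7, 8, 1]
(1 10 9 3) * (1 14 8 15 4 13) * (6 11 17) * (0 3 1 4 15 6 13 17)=(0 3 14 8 6 11)(1 10 9)(4 17 13)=[3, 10, 2, 14, 17, 5, 11, 7, 6, 1, 9, 0, 12, 4, 8, 15, 16, 13]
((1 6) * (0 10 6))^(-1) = ((0 10 6 1))^(-1) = (0 1 6 10)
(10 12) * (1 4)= [0, 4, 2, 3, 1, 5, 6, 7, 8, 9, 12, 11, 10]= (1 4)(10 12)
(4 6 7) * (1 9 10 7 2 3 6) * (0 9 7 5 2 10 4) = (0 9 4 1 7)(2 3 6 10 5) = [9, 7, 3, 6, 1, 2, 10, 0, 8, 4, 5]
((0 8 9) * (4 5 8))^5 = ((0 4 5 8 9))^5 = (9)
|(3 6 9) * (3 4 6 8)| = |(3 8)(4 6 9)| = 6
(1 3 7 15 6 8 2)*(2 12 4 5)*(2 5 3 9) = (1 9 2)(3 7 15 6 8 12 4) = [0, 9, 1, 7, 3, 5, 8, 15, 12, 2, 10, 11, 4, 13, 14, 6]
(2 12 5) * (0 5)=[5, 1, 12, 3, 4, 2, 6, 7, 8, 9, 10, 11, 0]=(0 5 2 12)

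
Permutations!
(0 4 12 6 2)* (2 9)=[4, 1, 0, 3, 12, 5, 9, 7, 8, 2, 10, 11, 6]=(0 4 12 6 9 2)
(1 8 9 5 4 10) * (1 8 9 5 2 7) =(1 9 2 7)(4 10 8 5) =[0, 9, 7, 3, 10, 4, 6, 1, 5, 2, 8]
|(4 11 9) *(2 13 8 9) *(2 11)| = 5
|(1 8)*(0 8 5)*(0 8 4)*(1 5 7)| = |(0 4)(1 7)(5 8)| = 2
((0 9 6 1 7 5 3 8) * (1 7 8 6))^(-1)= ((0 9 1 8)(3 6 7 5))^(-1)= (0 8 1 9)(3 5 7 6)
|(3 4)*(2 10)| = |(2 10)(3 4)| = 2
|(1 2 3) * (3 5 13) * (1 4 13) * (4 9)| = |(1 2 5)(3 9 4 13)| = 12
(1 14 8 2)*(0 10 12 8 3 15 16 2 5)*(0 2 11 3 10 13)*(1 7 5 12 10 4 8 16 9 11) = (0 13)(1 14 4 8 12 16)(2 7 5)(3 15 9 11) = [13, 14, 7, 15, 8, 2, 6, 5, 12, 11, 10, 3, 16, 0, 4, 9, 1]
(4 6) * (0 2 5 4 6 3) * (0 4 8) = (0 2 5 8)(3 4) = [2, 1, 5, 4, 3, 8, 6, 7, 0]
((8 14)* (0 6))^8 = (14)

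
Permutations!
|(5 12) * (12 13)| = |(5 13 12)| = 3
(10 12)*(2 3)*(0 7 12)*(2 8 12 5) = (0 7 5 2 3 8 12 10) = [7, 1, 3, 8, 4, 2, 6, 5, 12, 9, 0, 11, 10]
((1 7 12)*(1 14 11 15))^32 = ((1 7 12 14 11 15))^32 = (1 12 11)(7 14 15)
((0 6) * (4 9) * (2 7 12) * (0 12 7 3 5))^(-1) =(0 5 3 2 12 6)(4 9)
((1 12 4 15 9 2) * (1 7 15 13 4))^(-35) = ((1 12)(2 7 15 9)(4 13))^(-35) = (1 12)(2 7 15 9)(4 13)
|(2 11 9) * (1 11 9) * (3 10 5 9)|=10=|(1 11)(2 3 10 5 9)|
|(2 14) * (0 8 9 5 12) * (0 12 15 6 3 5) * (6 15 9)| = |(15)(0 8 6 3 5 9)(2 14)| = 6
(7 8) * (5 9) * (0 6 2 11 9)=(0 6 2 11 9 5)(7 8)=[6, 1, 11, 3, 4, 0, 2, 8, 7, 5, 10, 9]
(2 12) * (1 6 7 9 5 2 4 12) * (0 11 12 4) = (0 11 12)(1 6 7 9 5 2) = [11, 6, 1, 3, 4, 2, 7, 9, 8, 5, 10, 12, 0]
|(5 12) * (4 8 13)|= 6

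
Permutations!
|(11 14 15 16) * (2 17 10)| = |(2 17 10)(11 14 15 16)| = 12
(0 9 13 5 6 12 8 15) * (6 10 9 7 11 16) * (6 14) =(0 7 11 16 14 6 12 8 15)(5 10 9 13) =[7, 1, 2, 3, 4, 10, 12, 11, 15, 13, 9, 16, 8, 5, 6, 0, 14]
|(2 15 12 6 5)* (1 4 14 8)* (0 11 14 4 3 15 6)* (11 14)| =21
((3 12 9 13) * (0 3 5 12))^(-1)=(0 3)(5 13 9 12)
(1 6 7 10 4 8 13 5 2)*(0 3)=(0 3)(1 6 7 10 4 8 13 5 2)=[3, 6, 1, 0, 8, 2, 7, 10, 13, 9, 4, 11, 12, 5]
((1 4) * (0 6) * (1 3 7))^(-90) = (1 3)(4 7)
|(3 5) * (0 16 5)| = 4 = |(0 16 5 3)|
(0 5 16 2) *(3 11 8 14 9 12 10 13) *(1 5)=(0 1 5 16 2)(3 11 8 14 9 12 10 13)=[1, 5, 0, 11, 4, 16, 6, 7, 14, 12, 13, 8, 10, 3, 9, 15, 2]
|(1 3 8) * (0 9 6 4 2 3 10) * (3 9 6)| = |(0 6 4 2 9 3 8 1 10)| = 9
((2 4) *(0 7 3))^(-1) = ((0 7 3)(2 4))^(-1) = (0 3 7)(2 4)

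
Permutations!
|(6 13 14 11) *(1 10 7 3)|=|(1 10 7 3)(6 13 14 11)|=4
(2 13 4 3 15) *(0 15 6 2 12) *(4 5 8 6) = [15, 1, 13, 4, 3, 8, 2, 7, 6, 9, 10, 11, 0, 5, 14, 12] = (0 15 12)(2 13 5 8 6)(3 4)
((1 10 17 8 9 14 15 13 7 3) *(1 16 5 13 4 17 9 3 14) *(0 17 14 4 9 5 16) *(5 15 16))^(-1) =(0 3 8 17)(1 9 15 10)(4 7 13 5 16 14)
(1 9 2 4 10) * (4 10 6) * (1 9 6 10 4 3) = [0, 6, 4, 1, 10, 5, 3, 7, 8, 2, 9] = (1 6 3)(2 4 10 9)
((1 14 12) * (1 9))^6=(1 12)(9 14)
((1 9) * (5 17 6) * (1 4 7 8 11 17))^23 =((1 9 4 7 8 11 17 6 5))^23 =(1 11 9 17 4 6 7 5 8)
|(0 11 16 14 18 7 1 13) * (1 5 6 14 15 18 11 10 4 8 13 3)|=|(0 10 4 8 13)(1 3)(5 6 14 11 16 15 18 7)|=40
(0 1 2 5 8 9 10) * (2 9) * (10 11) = (0 1 9 11 10)(2 5 8) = [1, 9, 5, 3, 4, 8, 6, 7, 2, 11, 0, 10]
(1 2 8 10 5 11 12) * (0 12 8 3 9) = (0 12 1 2 3 9)(5 11 8 10) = [12, 2, 3, 9, 4, 11, 6, 7, 10, 0, 5, 8, 1]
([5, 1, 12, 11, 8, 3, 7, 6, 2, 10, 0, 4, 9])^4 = [4, 1, 0, 2, 9, 8, 6, 7, 10, 3, 11, 12, 5]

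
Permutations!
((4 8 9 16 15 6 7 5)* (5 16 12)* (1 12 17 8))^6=((1 12 5 4)(6 7 16 15)(8 9 17))^6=(17)(1 5)(4 12)(6 16)(7 15)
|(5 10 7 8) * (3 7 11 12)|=7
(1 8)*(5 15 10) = (1 8)(5 15 10) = [0, 8, 2, 3, 4, 15, 6, 7, 1, 9, 5, 11, 12, 13, 14, 10]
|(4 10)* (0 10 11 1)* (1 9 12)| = |(0 10 4 11 9 12 1)| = 7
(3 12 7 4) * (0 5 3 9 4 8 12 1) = (0 5 3 1)(4 9)(7 8 12) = [5, 0, 2, 1, 9, 3, 6, 8, 12, 4, 10, 11, 7]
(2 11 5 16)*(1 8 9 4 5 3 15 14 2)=(1 8 9 4 5 16)(2 11 3 15 14)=[0, 8, 11, 15, 5, 16, 6, 7, 9, 4, 10, 3, 12, 13, 2, 14, 1]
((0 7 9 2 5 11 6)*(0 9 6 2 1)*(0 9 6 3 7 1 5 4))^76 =((0 1 9 5 11 2 4)(3 7))^76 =(0 4 2 11 5 9 1)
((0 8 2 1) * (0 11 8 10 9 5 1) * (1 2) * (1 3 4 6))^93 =(0 5 10 2 9)(1 3)(4 11)(6 8)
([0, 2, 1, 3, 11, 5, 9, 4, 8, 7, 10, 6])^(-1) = (1 2)(4 7 9 6 11)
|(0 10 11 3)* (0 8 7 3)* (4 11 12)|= |(0 10 12 4 11)(3 8 7)|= 15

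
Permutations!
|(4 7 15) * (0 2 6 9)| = 12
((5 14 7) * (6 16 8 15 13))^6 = (6 16 8 15 13)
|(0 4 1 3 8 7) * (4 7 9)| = |(0 7)(1 3 8 9 4)| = 10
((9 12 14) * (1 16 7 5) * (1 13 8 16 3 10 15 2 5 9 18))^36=(1 16 10 9 2 14 13)(3 7 15 12 5 18 8)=((1 3 10 15 2 5 13 8 16 7 9 12 14 18))^36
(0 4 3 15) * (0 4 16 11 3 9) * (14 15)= (0 16 11 3 14 15 4 9)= [16, 1, 2, 14, 9, 5, 6, 7, 8, 0, 10, 3, 12, 13, 15, 4, 11]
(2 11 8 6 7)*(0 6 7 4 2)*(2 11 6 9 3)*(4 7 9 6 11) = (0 6 7)(2 11 8 9 3) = [6, 1, 11, 2, 4, 5, 7, 0, 9, 3, 10, 8]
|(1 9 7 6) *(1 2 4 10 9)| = 6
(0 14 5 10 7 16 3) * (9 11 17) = (0 14 5 10 7 16 3)(9 11 17) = [14, 1, 2, 0, 4, 10, 6, 16, 8, 11, 7, 17, 12, 13, 5, 15, 3, 9]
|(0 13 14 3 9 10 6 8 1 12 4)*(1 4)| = 18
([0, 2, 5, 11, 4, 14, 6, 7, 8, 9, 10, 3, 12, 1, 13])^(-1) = [0, 13, 1, 11, 4, 2, 6, 7, 8, 9, 10, 3, 12, 14, 5]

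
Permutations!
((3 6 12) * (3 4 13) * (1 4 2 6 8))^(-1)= (1 8 3 13 4)(2 12 6)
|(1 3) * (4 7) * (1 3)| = |(4 7)| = 2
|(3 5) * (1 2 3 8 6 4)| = 7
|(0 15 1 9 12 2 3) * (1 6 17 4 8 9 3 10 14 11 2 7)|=44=|(0 15 6 17 4 8 9 12 7 1 3)(2 10 14 11)|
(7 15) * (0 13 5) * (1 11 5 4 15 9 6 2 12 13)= (0 1 11 5)(2 12 13 4 15 7 9 6)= [1, 11, 12, 3, 15, 0, 2, 9, 8, 6, 10, 5, 13, 4, 14, 7]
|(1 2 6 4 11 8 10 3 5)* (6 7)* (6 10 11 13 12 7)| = |(1 2 6 4 13 12 7 10 3 5)(8 11)| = 10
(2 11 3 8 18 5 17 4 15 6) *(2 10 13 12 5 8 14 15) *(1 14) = [0, 14, 11, 1, 2, 17, 10, 7, 18, 9, 13, 3, 5, 12, 15, 6, 16, 4, 8] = (1 14 15 6 10 13 12 5 17 4 2 11 3)(8 18)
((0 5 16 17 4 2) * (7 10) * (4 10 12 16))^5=((0 5 4 2)(7 12 16 17 10))^5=(17)(0 5 4 2)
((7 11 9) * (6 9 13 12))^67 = (6 9 7 11 13 12)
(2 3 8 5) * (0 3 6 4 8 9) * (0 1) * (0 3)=(1 3 9)(2 6 4 8 5)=[0, 3, 6, 9, 8, 2, 4, 7, 5, 1]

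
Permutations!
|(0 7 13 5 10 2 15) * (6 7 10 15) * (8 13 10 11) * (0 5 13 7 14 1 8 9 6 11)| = 18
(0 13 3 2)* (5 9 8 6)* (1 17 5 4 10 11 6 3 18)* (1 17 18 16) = (0 13 16 1 18 17 5 9 8 3 2)(4 10 11 6) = [13, 18, 0, 2, 10, 9, 4, 7, 3, 8, 11, 6, 12, 16, 14, 15, 1, 5, 17]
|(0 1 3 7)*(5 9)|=4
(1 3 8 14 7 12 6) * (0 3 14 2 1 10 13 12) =[3, 14, 1, 8, 4, 5, 10, 0, 2, 9, 13, 11, 6, 12, 7] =(0 3 8 2 1 14 7)(6 10 13 12)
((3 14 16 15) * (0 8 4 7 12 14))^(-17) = (0 8 4 7 12 14 16 15 3)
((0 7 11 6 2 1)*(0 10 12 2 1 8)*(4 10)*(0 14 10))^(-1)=(0 4 1 6 11 7)(2 12 10 14 8)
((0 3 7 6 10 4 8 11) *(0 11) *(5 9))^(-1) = (11)(0 8 4 10 6 7 3)(5 9)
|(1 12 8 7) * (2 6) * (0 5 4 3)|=4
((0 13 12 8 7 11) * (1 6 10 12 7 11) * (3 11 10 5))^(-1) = ((0 13 7 1 6 5 3 11)(8 10 12))^(-1) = (0 11 3 5 6 1 7 13)(8 12 10)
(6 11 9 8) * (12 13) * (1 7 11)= (1 7 11 9 8 6)(12 13)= [0, 7, 2, 3, 4, 5, 1, 11, 6, 8, 10, 9, 13, 12]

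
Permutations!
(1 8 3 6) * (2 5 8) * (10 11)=(1 2 5 8 3 6)(10 11)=[0, 2, 5, 6, 4, 8, 1, 7, 3, 9, 11, 10]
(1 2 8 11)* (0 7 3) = (0 7 3)(1 2 8 11) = [7, 2, 8, 0, 4, 5, 6, 3, 11, 9, 10, 1]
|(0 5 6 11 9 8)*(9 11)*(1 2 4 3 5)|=9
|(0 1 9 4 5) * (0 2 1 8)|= |(0 8)(1 9 4 5 2)|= 10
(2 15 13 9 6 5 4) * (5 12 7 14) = (2 15 13 9 6 12 7 14 5 4) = [0, 1, 15, 3, 2, 4, 12, 14, 8, 6, 10, 11, 7, 9, 5, 13]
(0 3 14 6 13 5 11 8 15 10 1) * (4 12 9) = [3, 0, 2, 14, 12, 11, 13, 7, 15, 4, 1, 8, 9, 5, 6, 10] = (0 3 14 6 13 5 11 8 15 10 1)(4 12 9)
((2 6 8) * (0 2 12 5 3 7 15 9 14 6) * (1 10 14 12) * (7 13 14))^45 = ((0 2)(1 10 7 15 9 12 5 3 13 14 6 8))^45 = (0 2)(1 14 5 15)(3 9 10 6)(7 8 13 12)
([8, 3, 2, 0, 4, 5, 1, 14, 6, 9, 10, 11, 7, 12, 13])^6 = [8, 3, 2, 0, 4, 5, 1, 13, 6, 9, 10, 11, 14, 7, 12]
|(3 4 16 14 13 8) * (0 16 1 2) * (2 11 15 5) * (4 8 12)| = 22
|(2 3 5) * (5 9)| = 4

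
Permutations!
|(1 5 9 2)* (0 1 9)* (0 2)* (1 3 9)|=3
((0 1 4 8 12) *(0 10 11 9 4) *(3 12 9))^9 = ((0 1)(3 12 10 11)(4 8 9))^9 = (0 1)(3 12 10 11)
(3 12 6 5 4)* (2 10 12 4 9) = (2 10 12 6 5 9)(3 4) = [0, 1, 10, 4, 3, 9, 5, 7, 8, 2, 12, 11, 6]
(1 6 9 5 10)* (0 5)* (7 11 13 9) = (0 5 10 1 6 7 11 13 9) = [5, 6, 2, 3, 4, 10, 7, 11, 8, 0, 1, 13, 12, 9]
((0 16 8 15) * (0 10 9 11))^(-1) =(0 11 9 10 15 8 16)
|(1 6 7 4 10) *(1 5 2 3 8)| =|(1 6 7 4 10 5 2 3 8)| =9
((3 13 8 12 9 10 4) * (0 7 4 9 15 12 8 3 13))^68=((0 7 4 13 3)(9 10)(12 15))^68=(15)(0 13 7 3 4)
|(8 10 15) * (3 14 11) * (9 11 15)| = |(3 14 15 8 10 9 11)| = 7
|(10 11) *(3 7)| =2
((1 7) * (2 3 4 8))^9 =((1 7)(2 3 4 8))^9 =(1 7)(2 3 4 8)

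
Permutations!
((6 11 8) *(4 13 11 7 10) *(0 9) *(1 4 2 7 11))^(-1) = (0 9)(1 13 4)(2 10 7)(6 8 11)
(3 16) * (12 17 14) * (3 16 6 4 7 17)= (3 6 4 7 17 14 12)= [0, 1, 2, 6, 7, 5, 4, 17, 8, 9, 10, 11, 3, 13, 12, 15, 16, 14]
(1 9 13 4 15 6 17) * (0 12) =(0 12)(1 9 13 4 15 6 17) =[12, 9, 2, 3, 15, 5, 17, 7, 8, 13, 10, 11, 0, 4, 14, 6, 16, 1]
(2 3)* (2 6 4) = (2 3 6 4) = [0, 1, 3, 6, 2, 5, 4]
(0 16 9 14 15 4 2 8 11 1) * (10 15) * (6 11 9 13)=(0 16 13 6 11 1)(2 8 9 14 10 15 4)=[16, 0, 8, 3, 2, 5, 11, 7, 9, 14, 15, 1, 12, 6, 10, 4, 13]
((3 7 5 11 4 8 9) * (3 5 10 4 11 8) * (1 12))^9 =((1 12)(3 7 10 4)(5 8 9))^9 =(1 12)(3 7 10 4)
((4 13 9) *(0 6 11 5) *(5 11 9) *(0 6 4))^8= ((0 4 13 5 6 9))^8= (0 13 6)(4 5 9)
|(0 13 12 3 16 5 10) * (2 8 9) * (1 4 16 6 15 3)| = 24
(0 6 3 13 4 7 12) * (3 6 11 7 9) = [11, 1, 2, 13, 9, 5, 6, 12, 8, 3, 10, 7, 0, 4] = (0 11 7 12)(3 13 4 9)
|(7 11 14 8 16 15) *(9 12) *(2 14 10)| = 8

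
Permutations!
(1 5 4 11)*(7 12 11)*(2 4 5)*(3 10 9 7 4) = [0, 2, 3, 10, 4, 5, 6, 12, 8, 7, 9, 1, 11] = (1 2 3 10 9 7 12 11)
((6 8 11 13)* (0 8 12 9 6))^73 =(0 8 11 13)(6 12 9)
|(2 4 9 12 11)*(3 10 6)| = |(2 4 9 12 11)(3 10 6)| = 15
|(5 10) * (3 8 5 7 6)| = |(3 8 5 10 7 6)| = 6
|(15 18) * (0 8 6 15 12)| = 6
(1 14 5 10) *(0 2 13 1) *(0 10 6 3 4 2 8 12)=(0 8 12)(1 14 5 6 3 4 2 13)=[8, 14, 13, 4, 2, 6, 3, 7, 12, 9, 10, 11, 0, 1, 5]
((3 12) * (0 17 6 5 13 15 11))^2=(0 6 13 11 17 5 15)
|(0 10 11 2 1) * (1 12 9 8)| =|(0 10 11 2 12 9 8 1)| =8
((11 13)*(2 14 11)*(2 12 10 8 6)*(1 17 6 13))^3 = (1 2)(6 11)(8 10 12 13)(14 17)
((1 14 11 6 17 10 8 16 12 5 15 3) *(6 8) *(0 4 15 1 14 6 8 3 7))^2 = ((0 4 15 7)(1 6 17 10 8 16 12 5)(3 14 11))^2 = (0 15)(1 17 8 12)(3 11 14)(4 7)(5 6 10 16)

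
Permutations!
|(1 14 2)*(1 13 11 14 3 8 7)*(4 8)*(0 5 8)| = 28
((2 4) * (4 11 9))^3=(2 4 9 11)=((2 11 9 4))^3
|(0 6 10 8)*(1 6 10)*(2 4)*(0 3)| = 4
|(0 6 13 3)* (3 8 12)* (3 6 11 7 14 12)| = 9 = |(0 11 7 14 12 6 13 8 3)|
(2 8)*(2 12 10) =(2 8 12 10) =[0, 1, 8, 3, 4, 5, 6, 7, 12, 9, 2, 11, 10]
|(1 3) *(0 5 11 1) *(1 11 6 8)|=6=|(11)(0 5 6 8 1 3)|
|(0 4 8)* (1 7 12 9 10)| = 15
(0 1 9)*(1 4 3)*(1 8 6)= (0 4 3 8 6 1 9)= [4, 9, 2, 8, 3, 5, 1, 7, 6, 0]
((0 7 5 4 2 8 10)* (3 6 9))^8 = ((0 7 5 4 2 8 10)(3 6 9))^8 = (0 7 5 4 2 8 10)(3 9 6)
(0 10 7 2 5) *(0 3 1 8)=(0 10 7 2 5 3 1 8)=[10, 8, 5, 1, 4, 3, 6, 2, 0, 9, 7]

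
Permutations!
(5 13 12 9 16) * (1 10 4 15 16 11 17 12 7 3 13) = (1 10 4 15 16 5)(3 13 7)(9 11 17 12) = [0, 10, 2, 13, 15, 1, 6, 3, 8, 11, 4, 17, 9, 7, 14, 16, 5, 12]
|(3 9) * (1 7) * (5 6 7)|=4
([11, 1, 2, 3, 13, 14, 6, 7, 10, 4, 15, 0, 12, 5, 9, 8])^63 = [11, 1, 2, 3, 14, 4, 6, 7, 8, 5, 10, 0, 12, 9, 13, 15]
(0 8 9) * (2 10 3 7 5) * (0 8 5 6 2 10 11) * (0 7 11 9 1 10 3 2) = [5, 10, 9, 11, 4, 3, 0, 6, 1, 8, 2, 7] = (0 5 3 11 7 6)(1 10 2 9 8)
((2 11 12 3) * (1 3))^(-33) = ((1 3 2 11 12))^(-33) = (1 2 12 3 11)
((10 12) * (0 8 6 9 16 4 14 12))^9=((0 8 6 9 16 4 14 12 10))^9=(16)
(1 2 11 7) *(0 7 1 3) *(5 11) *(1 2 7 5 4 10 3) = (0 5 11 2 4 10 3)(1 7) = [5, 7, 4, 0, 10, 11, 6, 1, 8, 9, 3, 2]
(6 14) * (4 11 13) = (4 11 13)(6 14) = [0, 1, 2, 3, 11, 5, 14, 7, 8, 9, 10, 13, 12, 4, 6]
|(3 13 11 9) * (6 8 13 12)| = 7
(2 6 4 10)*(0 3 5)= (0 3 5)(2 6 4 10)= [3, 1, 6, 5, 10, 0, 4, 7, 8, 9, 2]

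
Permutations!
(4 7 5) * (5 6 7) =(4 5)(6 7) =[0, 1, 2, 3, 5, 4, 7, 6]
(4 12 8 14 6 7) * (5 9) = (4 12 8 14 6 7)(5 9) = [0, 1, 2, 3, 12, 9, 7, 4, 14, 5, 10, 11, 8, 13, 6]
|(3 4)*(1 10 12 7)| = 4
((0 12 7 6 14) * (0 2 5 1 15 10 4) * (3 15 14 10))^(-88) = (15)(0 7 10)(4 12 6)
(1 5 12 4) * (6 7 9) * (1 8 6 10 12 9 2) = (1 5 9 10 12 4 8 6 7 2) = [0, 5, 1, 3, 8, 9, 7, 2, 6, 10, 12, 11, 4]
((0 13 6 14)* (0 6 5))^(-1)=(0 5 13)(6 14)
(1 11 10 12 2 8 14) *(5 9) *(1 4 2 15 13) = (1 11 10 12 15 13)(2 8 14 4)(5 9) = [0, 11, 8, 3, 2, 9, 6, 7, 14, 5, 12, 10, 15, 1, 4, 13]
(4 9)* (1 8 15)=(1 8 15)(4 9)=[0, 8, 2, 3, 9, 5, 6, 7, 15, 4, 10, 11, 12, 13, 14, 1]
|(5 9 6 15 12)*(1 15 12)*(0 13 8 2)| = |(0 13 8 2)(1 15)(5 9 6 12)| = 4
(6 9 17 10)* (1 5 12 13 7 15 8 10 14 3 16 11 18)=(1 5 12 13 7 15 8 10 6 9 17 14 3 16 11 18)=[0, 5, 2, 16, 4, 12, 9, 15, 10, 17, 6, 18, 13, 7, 3, 8, 11, 14, 1]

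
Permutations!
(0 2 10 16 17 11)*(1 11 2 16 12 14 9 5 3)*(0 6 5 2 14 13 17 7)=[16, 11, 10, 1, 4, 3, 5, 0, 8, 2, 12, 6, 13, 17, 9, 15, 7, 14]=(0 16 7)(1 11 6 5 3)(2 10 12 13 17 14 9)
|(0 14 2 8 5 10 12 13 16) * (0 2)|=|(0 14)(2 8 5 10 12 13 16)|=14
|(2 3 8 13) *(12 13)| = |(2 3 8 12 13)| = 5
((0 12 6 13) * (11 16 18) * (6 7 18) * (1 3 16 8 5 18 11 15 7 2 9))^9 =(5 7)(8 15)(11 18)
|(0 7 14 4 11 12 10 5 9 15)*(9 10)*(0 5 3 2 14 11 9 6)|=40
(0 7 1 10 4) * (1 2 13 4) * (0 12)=(0 7 2 13 4 12)(1 10)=[7, 10, 13, 3, 12, 5, 6, 2, 8, 9, 1, 11, 0, 4]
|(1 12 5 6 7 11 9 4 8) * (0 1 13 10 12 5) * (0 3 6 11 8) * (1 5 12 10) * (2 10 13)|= |(0 5 11 9 4)(1 12 3 6 7 8 2 10 13)|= 45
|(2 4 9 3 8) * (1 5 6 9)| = |(1 5 6 9 3 8 2 4)| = 8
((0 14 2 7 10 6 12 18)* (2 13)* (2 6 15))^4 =((0 14 13 6 12 18)(2 7 10 15))^4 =(0 12 13)(6 14 18)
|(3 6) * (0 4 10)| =|(0 4 10)(3 6)| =6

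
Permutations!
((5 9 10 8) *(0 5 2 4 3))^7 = (0 3 4 2 8 10 9 5)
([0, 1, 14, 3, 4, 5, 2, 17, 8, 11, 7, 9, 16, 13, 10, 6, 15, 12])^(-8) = (2 14 10 7 17 12 16 15 6)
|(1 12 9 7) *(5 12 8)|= |(1 8 5 12 9 7)|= 6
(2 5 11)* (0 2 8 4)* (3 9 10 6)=(0 2 5 11 8 4)(3 9 10 6)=[2, 1, 5, 9, 0, 11, 3, 7, 4, 10, 6, 8]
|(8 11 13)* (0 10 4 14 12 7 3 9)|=|(0 10 4 14 12 7 3 9)(8 11 13)|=24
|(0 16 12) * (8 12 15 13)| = 6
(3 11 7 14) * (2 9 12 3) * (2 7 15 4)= (2 9 12 3 11 15 4)(7 14)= [0, 1, 9, 11, 2, 5, 6, 14, 8, 12, 10, 15, 3, 13, 7, 4]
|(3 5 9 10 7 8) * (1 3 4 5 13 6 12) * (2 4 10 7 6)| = |(1 3 13 2 4 5 9 7 8 10 6 12)| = 12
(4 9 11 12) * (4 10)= [0, 1, 2, 3, 9, 5, 6, 7, 8, 11, 4, 12, 10]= (4 9 11 12 10)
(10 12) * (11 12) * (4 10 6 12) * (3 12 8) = (3 12 6 8)(4 10 11) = [0, 1, 2, 12, 10, 5, 8, 7, 3, 9, 11, 4, 6]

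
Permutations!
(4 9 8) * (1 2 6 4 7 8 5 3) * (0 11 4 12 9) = (0 11 4)(1 2 6 12 9 5 3)(7 8) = [11, 2, 6, 1, 0, 3, 12, 8, 7, 5, 10, 4, 9]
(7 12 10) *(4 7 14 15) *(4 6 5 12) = (4 7)(5 12 10 14 15 6) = [0, 1, 2, 3, 7, 12, 5, 4, 8, 9, 14, 11, 10, 13, 15, 6]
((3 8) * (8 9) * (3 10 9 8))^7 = (3 9 10 8)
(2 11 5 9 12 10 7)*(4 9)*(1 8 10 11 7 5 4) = (1 8 10 5)(2 7)(4 9 12 11) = [0, 8, 7, 3, 9, 1, 6, 2, 10, 12, 5, 4, 11]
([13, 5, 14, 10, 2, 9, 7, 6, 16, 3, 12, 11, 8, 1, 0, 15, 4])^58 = (0 10 14 3 2 9 4 5 16 1 8 13 12)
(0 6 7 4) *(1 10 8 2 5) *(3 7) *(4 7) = [6, 10, 5, 4, 0, 1, 3, 7, 2, 9, 8] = (0 6 3 4)(1 10 8 2 5)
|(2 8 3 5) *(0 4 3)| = 6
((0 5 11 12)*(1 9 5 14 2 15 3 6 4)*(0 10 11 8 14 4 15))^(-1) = (0 2 14 8 5 9 1 4)(3 15 6)(10 12 11)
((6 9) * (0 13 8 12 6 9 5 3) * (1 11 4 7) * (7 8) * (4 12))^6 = (0 6 1)(3 12 7)(5 11 13)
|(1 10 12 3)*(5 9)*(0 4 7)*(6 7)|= |(0 4 6 7)(1 10 12 3)(5 9)|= 4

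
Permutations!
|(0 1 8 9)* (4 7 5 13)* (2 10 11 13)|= 28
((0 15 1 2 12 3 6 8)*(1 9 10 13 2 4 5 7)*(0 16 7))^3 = (0 10 12 8 1)(2 6 7 5 9)(3 16 4 15 13)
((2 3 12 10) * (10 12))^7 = (12)(2 3 10)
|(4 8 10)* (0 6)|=6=|(0 6)(4 8 10)|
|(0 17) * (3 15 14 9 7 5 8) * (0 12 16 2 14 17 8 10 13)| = |(0 8 3 15 17 12 16 2 14 9 7 5 10 13)| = 14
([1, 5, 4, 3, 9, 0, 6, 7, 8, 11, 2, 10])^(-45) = [0, 1, 2, 3, 4, 5, 6, 7, 8, 9, 10, 11]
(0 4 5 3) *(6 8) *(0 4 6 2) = (0 6 8 2)(3 4 5) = [6, 1, 0, 4, 5, 3, 8, 7, 2]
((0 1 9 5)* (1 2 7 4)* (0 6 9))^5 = (5 9 6)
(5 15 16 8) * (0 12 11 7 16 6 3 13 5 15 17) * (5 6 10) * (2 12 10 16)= [10, 1, 12, 13, 4, 17, 3, 2, 15, 9, 5, 7, 11, 6, 14, 16, 8, 0]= (0 10 5 17)(2 12 11 7)(3 13 6)(8 15 16)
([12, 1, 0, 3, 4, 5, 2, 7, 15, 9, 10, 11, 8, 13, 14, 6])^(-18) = [0, 1, 2, 3, 4, 5, 6, 7, 8, 9, 10, 11, 12, 13, 14, 15]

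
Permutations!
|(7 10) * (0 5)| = 2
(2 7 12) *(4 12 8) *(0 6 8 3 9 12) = (0 6 8 4)(2 7 3 9 12) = [6, 1, 7, 9, 0, 5, 8, 3, 4, 12, 10, 11, 2]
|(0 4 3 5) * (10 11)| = |(0 4 3 5)(10 11)| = 4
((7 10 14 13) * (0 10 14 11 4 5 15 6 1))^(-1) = (0 1 6 15 5 4 11 10)(7 13 14)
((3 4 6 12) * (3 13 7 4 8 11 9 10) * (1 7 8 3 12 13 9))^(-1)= ((1 7 4 6 13 8 11)(9 10 12))^(-1)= (1 11 8 13 6 4 7)(9 12 10)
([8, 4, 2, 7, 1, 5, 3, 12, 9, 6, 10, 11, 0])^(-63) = [0, 4, 2, 3, 1, 5, 6, 7, 8, 9, 10, 11, 12]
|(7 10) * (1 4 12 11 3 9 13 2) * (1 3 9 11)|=|(1 4 12)(2 3 11 9 13)(7 10)|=30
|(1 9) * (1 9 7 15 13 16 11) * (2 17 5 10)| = 12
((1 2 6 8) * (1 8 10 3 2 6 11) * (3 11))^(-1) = ((1 6 10 11)(2 3))^(-1) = (1 11 10 6)(2 3)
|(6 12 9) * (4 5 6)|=|(4 5 6 12 9)|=5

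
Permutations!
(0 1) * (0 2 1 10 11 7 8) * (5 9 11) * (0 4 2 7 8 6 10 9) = (0 9 11 8 4 2 1 7 6 10 5) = [9, 7, 1, 3, 2, 0, 10, 6, 4, 11, 5, 8]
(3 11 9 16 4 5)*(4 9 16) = (3 11 16 9 4 5) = [0, 1, 2, 11, 5, 3, 6, 7, 8, 4, 10, 16, 12, 13, 14, 15, 9]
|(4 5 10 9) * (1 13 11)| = 12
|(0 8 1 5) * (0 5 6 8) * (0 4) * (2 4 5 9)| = 15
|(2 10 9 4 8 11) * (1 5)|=|(1 5)(2 10 9 4 8 11)|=6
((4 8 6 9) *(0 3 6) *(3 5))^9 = (0 3 9 8 5 6 4)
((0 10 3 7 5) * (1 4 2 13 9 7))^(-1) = (0 5 7 9 13 2 4 1 3 10)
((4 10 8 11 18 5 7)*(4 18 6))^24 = ((4 10 8 11 6)(5 7 18))^24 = (18)(4 6 11 8 10)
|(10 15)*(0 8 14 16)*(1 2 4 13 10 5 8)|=|(0 1 2 4 13 10 15 5 8 14 16)|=11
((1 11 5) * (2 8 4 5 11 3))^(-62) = ((11)(1 3 2 8 4 5))^(-62) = (11)(1 4 2)(3 5 8)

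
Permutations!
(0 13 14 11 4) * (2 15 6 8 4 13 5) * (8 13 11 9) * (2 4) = (0 5 4)(2 15 6 13 14 9 8) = [5, 1, 15, 3, 0, 4, 13, 7, 2, 8, 10, 11, 12, 14, 9, 6]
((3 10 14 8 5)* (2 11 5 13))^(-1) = ((2 11 5 3 10 14 8 13))^(-1) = (2 13 8 14 10 3 5 11)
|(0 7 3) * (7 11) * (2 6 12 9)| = 4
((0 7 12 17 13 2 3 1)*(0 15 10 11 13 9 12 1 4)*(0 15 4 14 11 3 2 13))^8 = ((0 7 1 4 15 10 3 14 11)(9 12 17))^8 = (0 11 14 3 10 15 4 1 7)(9 17 12)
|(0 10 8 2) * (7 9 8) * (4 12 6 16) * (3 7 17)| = 8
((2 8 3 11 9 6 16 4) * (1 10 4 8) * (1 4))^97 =(1 10)(2 4)(3 11 9 6 16 8)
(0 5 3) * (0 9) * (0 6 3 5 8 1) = (0 8 1)(3 9 6) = [8, 0, 2, 9, 4, 5, 3, 7, 1, 6]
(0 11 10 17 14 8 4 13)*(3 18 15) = (0 11 10 17 14 8 4 13)(3 18 15) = [11, 1, 2, 18, 13, 5, 6, 7, 4, 9, 17, 10, 12, 0, 8, 3, 16, 14, 15]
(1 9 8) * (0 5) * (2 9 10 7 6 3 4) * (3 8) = (0 5)(1 10 7 6 8)(2 9 3 4) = [5, 10, 9, 4, 2, 0, 8, 6, 1, 3, 7]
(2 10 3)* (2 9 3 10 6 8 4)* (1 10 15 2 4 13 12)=[0, 10, 6, 9, 4, 5, 8, 7, 13, 3, 15, 11, 1, 12, 14, 2]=(1 10 15 2 6 8 13 12)(3 9)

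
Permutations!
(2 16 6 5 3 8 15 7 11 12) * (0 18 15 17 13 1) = [18, 0, 16, 8, 4, 3, 5, 11, 17, 9, 10, 12, 2, 1, 14, 7, 6, 13, 15] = (0 18 15 7 11 12 2 16 6 5 3 8 17 13 1)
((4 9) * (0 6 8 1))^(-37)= ((0 6 8 1)(4 9))^(-37)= (0 1 8 6)(4 9)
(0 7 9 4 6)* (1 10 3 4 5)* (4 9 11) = (0 7 11 4 6)(1 10 3 9 5) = [7, 10, 2, 9, 6, 1, 0, 11, 8, 5, 3, 4]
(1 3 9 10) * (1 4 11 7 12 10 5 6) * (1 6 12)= (1 3 9 5 12 10 4 11 7)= [0, 3, 2, 9, 11, 12, 6, 1, 8, 5, 4, 7, 10]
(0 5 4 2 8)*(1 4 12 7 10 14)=(0 5 12 7 10 14 1 4 2 8)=[5, 4, 8, 3, 2, 12, 6, 10, 0, 9, 14, 11, 7, 13, 1]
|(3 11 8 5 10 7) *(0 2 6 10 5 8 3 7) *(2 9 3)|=|(0 9 3 11 2 6 10)|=7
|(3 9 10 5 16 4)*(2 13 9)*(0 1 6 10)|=11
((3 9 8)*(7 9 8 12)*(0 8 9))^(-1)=((0 8 3 9 12 7))^(-1)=(0 7 12 9 3 8)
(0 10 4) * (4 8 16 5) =(0 10 8 16 5 4) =[10, 1, 2, 3, 0, 4, 6, 7, 16, 9, 8, 11, 12, 13, 14, 15, 5]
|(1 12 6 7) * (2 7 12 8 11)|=10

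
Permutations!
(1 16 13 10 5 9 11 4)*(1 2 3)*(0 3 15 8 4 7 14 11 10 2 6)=(0 3 1 16 13 2 15 8 4 6)(5 9 10)(7 14 11)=[3, 16, 15, 1, 6, 9, 0, 14, 4, 10, 5, 7, 12, 2, 11, 8, 13]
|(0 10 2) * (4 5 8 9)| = 12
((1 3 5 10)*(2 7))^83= (1 10 5 3)(2 7)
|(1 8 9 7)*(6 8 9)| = 6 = |(1 9 7)(6 8)|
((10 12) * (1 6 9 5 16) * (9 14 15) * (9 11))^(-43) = (1 9 14 16 11 6 5 15)(10 12)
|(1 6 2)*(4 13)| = |(1 6 2)(4 13)| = 6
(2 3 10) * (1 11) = (1 11)(2 3 10) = [0, 11, 3, 10, 4, 5, 6, 7, 8, 9, 2, 1]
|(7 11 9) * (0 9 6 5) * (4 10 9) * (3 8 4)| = 10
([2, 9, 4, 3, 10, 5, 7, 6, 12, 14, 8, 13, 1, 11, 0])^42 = [1, 10, 9, 3, 14, 5, 6, 7, 2, 8, 0, 11, 4, 13, 12]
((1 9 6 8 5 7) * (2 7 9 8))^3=((1 8 5 9 6 2 7))^3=(1 9 7 5 2 8 6)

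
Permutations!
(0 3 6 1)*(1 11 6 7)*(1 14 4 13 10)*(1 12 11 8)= (0 3 7 14 4 13 10 12 11 6 8 1)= [3, 0, 2, 7, 13, 5, 8, 14, 1, 9, 12, 6, 11, 10, 4]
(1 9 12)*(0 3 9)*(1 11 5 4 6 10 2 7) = [3, 0, 7, 9, 6, 4, 10, 1, 8, 12, 2, 5, 11] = (0 3 9 12 11 5 4 6 10 2 7 1)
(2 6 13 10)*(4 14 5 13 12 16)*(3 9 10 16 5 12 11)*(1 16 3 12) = (1 16 4 14)(2 6 11 12 5 13 3 9 10) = [0, 16, 6, 9, 14, 13, 11, 7, 8, 10, 2, 12, 5, 3, 1, 15, 4]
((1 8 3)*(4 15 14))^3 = (15)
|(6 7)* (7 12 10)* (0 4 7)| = |(0 4 7 6 12 10)| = 6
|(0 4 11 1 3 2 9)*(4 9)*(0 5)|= 15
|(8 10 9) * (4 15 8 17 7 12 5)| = |(4 15 8 10 9 17 7 12 5)| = 9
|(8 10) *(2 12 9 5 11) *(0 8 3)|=20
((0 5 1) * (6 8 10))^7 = (0 5 1)(6 8 10) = ((0 5 1)(6 8 10))^7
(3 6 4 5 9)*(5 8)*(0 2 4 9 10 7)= (0 2 4 8 5 10 7)(3 6 9)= [2, 1, 4, 6, 8, 10, 9, 0, 5, 3, 7]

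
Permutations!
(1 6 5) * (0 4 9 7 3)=(0 4 9 7 3)(1 6 5)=[4, 6, 2, 0, 9, 1, 5, 3, 8, 7]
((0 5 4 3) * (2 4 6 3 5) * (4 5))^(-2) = (0 6 2 3 5)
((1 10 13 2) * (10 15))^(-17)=(1 13 15 2 10)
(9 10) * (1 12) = (1 12)(9 10) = [0, 12, 2, 3, 4, 5, 6, 7, 8, 10, 9, 11, 1]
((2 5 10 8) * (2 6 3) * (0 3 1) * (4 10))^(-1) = ((0 3 2 5 4 10 8 6 1))^(-1) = (0 1 6 8 10 4 5 2 3)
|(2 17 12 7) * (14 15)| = 4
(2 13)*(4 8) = (2 13)(4 8) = [0, 1, 13, 3, 8, 5, 6, 7, 4, 9, 10, 11, 12, 2]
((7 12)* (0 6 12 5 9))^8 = (0 12 5)(6 7 9) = ((0 6 12 7 5 9))^8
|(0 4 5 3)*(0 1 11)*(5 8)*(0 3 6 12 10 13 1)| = 11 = |(0 4 8 5 6 12 10 13 1 11 3)|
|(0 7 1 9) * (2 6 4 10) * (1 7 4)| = |(0 4 10 2 6 1 9)| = 7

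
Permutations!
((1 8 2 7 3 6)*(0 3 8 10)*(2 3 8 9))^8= ((0 8 3 6 1 10)(2 7 9))^8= (0 3 1)(2 9 7)(6 10 8)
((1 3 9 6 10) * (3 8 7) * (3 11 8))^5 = (7 8 11)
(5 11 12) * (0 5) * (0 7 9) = (0 5 11 12 7 9) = [5, 1, 2, 3, 4, 11, 6, 9, 8, 0, 10, 12, 7]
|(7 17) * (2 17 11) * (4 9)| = 4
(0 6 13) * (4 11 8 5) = [6, 1, 2, 3, 11, 4, 13, 7, 5, 9, 10, 8, 12, 0] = (0 6 13)(4 11 8 5)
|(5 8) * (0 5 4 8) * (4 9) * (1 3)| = |(0 5)(1 3)(4 8 9)| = 6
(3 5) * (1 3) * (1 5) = (5)(1 3) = [0, 3, 2, 1, 4, 5]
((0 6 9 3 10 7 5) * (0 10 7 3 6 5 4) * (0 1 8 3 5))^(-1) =((1 8 3 7 4)(5 10)(6 9))^(-1) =(1 4 7 3 8)(5 10)(6 9)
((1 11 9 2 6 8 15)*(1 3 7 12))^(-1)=((1 11 9 2 6 8 15 3 7 12))^(-1)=(1 12 7 3 15 8 6 2 9 11)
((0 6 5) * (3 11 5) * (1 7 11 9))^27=((0 6 3 9 1 7 11 5))^27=(0 9 11 6 1 5 3 7)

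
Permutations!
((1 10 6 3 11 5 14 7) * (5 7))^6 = ((1 10 6 3 11 7)(5 14))^6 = (14)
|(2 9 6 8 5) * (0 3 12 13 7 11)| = |(0 3 12 13 7 11)(2 9 6 8 5)| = 30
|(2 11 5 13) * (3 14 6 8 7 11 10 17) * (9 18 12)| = 33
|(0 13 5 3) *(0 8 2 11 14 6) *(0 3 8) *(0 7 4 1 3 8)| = 60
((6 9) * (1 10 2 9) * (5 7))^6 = ((1 10 2 9 6)(5 7))^6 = (1 10 2 9 6)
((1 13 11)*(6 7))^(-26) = (1 13 11) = ((1 13 11)(6 7))^(-26)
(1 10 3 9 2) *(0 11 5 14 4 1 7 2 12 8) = (0 11 5 14 4 1 10 3 9 12 8)(2 7) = [11, 10, 7, 9, 1, 14, 6, 2, 0, 12, 3, 5, 8, 13, 4]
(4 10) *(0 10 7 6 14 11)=(0 10 4 7 6 14 11)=[10, 1, 2, 3, 7, 5, 14, 6, 8, 9, 4, 0, 12, 13, 11]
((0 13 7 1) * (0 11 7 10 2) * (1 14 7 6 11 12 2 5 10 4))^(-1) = ((0 13 4 1 12 2)(5 10)(6 11)(7 14))^(-1) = (0 2 12 1 4 13)(5 10)(6 11)(7 14)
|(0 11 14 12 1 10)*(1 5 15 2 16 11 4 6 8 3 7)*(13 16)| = 8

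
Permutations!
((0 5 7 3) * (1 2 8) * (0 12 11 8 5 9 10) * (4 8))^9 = (12)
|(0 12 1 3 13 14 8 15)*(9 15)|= 9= |(0 12 1 3 13 14 8 9 15)|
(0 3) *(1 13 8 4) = (0 3)(1 13 8 4) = [3, 13, 2, 0, 1, 5, 6, 7, 4, 9, 10, 11, 12, 8]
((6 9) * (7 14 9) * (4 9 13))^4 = (4 14 6)(7 9 13)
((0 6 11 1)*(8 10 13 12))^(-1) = (0 1 11 6)(8 12 13 10)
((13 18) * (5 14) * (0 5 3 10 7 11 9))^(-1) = ((0 5 14 3 10 7 11 9)(13 18))^(-1) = (0 9 11 7 10 3 14 5)(13 18)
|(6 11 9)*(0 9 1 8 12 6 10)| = |(0 9 10)(1 8 12 6 11)| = 15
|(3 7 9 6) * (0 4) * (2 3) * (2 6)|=|(0 4)(2 3 7 9)|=4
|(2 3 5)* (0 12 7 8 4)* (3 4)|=8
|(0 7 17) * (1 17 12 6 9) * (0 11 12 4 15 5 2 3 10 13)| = 18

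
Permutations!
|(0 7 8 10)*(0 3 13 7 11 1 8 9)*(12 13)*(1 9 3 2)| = 12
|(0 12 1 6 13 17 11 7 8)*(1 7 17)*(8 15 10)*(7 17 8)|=15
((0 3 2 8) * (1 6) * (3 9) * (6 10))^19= (0 8 2 3 9)(1 10 6)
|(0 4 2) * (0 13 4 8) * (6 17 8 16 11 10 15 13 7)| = 12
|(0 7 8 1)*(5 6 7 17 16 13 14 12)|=|(0 17 16 13 14 12 5 6 7 8 1)|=11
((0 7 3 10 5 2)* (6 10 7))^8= (0 5 6 2 10)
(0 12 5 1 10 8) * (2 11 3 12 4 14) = [4, 10, 11, 12, 14, 1, 6, 7, 0, 9, 8, 3, 5, 13, 2] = (0 4 14 2 11 3 12 5 1 10 8)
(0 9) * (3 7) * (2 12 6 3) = (0 9)(2 12 6 3 7) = [9, 1, 12, 7, 4, 5, 3, 2, 8, 0, 10, 11, 6]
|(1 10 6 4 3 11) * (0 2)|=|(0 2)(1 10 6 4 3 11)|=6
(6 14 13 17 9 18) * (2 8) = (2 8)(6 14 13 17 9 18) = [0, 1, 8, 3, 4, 5, 14, 7, 2, 18, 10, 11, 12, 17, 13, 15, 16, 9, 6]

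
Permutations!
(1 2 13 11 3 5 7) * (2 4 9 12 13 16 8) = (1 4 9 12 13 11 3 5 7)(2 16 8) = [0, 4, 16, 5, 9, 7, 6, 1, 2, 12, 10, 3, 13, 11, 14, 15, 8]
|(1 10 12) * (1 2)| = 4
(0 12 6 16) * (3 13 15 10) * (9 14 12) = (0 9 14 12 6 16)(3 13 15 10) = [9, 1, 2, 13, 4, 5, 16, 7, 8, 14, 3, 11, 6, 15, 12, 10, 0]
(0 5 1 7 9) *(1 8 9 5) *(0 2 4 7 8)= [1, 8, 4, 3, 7, 0, 6, 5, 9, 2]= (0 1 8 9 2 4 7 5)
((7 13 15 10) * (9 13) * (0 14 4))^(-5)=(15)(0 14 4)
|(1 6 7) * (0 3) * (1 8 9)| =10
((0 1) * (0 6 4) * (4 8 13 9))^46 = (0 13 1 9 6 4 8)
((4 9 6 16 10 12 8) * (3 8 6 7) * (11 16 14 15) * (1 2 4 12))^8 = ((1 2 4 9 7 3 8 12 6 14 15 11 16 10))^8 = (1 6 4 15 7 16 8)(2 14 9 11 3 10 12)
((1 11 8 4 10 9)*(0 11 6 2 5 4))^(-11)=((0 11 8)(1 6 2 5 4 10 9))^(-11)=(0 11 8)(1 5 9 2 10 6 4)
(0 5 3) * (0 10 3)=[5, 1, 2, 10, 4, 0, 6, 7, 8, 9, 3]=(0 5)(3 10)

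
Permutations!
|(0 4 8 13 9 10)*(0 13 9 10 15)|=10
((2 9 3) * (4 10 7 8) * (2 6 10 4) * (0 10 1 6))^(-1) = (0 3 9 2 8 7 10)(1 6)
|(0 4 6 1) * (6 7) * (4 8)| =6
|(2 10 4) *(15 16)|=|(2 10 4)(15 16)|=6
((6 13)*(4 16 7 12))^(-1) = (4 12 7 16)(6 13)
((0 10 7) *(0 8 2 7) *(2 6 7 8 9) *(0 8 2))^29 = ((0 10 8 6 7 9))^29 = (0 9 7 6 8 10)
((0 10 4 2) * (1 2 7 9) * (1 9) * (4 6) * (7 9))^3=((0 10 6 4 9 7 1 2))^3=(0 4 1 10 9 2 6 7)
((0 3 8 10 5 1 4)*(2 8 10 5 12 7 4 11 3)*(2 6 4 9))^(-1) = (0 4 6)(1 5 8 2 9 7 12 10 3 11)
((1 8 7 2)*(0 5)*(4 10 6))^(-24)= ((0 5)(1 8 7 2)(4 10 6))^(-24)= (10)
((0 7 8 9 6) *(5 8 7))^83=((0 5 8 9 6))^83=(0 9 5 6 8)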